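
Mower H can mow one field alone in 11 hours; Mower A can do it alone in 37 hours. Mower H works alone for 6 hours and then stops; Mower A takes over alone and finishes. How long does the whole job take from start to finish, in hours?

251/11 hours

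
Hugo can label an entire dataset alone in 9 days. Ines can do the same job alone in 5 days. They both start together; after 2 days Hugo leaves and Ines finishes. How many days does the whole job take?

In the first 2 days the combined rate is 14/45, so 28/45 of the job is done, leaving 17/45.
After Hugo leaves the rate is 1/5 per day; the remaining 17/45 takes 17/9 days.
Total = 2 + 17/9 = 35/9 days.

35/9 days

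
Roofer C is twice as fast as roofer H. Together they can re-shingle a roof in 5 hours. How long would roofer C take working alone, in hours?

15/2 hours

Let roofer H's rate be r; then roofer C's rate is 2r, so together (2 + 1)r = 3r = 1/5.
Thus r = 1/15 per hour.
Roofer H alone: 15 hours; roofer C alone: 15/2 hours.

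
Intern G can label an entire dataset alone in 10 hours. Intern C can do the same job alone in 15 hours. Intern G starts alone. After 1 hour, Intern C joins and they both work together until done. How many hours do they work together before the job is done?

In the first 1 hour Intern G alone does 1/10 of the job, leaving 9/10.
Once everyone is working, combined rate: 1/10 + 1/15 = (3 + 2)/30 = 5/30 = 1/6 per hour.
Remaining 9/10 at 1/6 per hour takes 27/5 hours.

27/5 hours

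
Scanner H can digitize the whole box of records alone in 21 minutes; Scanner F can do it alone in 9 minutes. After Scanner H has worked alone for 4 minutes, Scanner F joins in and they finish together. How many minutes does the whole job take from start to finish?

In 4 minutes Scanner H does 4/21 of the job, leaving 17/21.
Scanner H and Scanner F together work at 10/63 per minute, so finishing takes 17/21 ÷ 10/63 = 51/10 minutes.
Total time = 4 + 51/10 = 91/10 minutes.

91/10 minutes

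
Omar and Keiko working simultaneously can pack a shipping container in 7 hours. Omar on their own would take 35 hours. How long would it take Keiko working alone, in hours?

Combined rate is 1/7 per hour.
Known contribution: 1/35 per hour.
So Keiko's rate is 1/7 − 1/35 = 4/35, meaning 35/4 hours alone.

35/4 hours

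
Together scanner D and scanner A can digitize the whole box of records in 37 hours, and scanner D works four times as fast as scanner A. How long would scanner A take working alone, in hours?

185 hours

Let scanner A's rate be r; then scanner D's rate is 4r, so together (4 + 1)r = 5r = 1/37.
Thus r = 1/185 per hour.
Scanner A alone: 185 hours; scanner D alone: 185/4 hours.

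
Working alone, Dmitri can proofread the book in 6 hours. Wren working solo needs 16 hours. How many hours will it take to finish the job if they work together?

48/11 hours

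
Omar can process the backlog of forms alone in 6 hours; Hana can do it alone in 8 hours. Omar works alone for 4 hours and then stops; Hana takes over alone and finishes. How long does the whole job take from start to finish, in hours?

20/3 hours

In 4 hours Omar does 4/6 = 2/3 of the job, leaving 1/3.
Hana works at 1/8 per hour, so finishing takes 1/3 ÷ 1/8 = 8/3 hours.
Total time = 4 + 8/3 = 20/3 hours.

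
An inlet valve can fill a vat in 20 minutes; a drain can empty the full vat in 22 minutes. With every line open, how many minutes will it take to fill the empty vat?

Net rate = 1/20 − 1/22 = (11 − 10)/220 = 1/220 per minute.
Filling time = 1 ÷ (1/220) = 220 minutes.

220 minutes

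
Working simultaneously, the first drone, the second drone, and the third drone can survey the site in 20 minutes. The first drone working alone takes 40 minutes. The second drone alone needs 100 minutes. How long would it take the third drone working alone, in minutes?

200/3 minutes

Combined rate is 1/20 per minute.
Known contribution: 1/40 + 1/100 = (5 + 2)/200 = 7/200 per minute.
So the third drone's rate is 1/20 − 7/200 = 3/200, meaning 200/3 minutes alone.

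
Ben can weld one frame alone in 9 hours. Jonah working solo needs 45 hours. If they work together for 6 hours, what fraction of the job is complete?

Combined rate: 1/9 + 1/45 = (5 + 1)/45 = 6/45 = 2/15 per hour.
In 6 hours they complete 6·2/15 = 4/5 of the job.

4/5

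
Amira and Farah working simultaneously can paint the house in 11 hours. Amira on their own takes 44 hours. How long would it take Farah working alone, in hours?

Combined rate is 1/11 per hour.
Known contribution: 1/44 per hour.
So Farah's rate is 1/11 − 1/44 = 3/44, meaning 44/3 hours alone.

44/3 hours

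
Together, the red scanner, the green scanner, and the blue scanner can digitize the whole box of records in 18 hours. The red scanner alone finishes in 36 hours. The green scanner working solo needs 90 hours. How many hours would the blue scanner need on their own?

60 hours

Combined rate is 1/18 per hour.
Known contribution: 1/36 + 1/90 = (5 + 2)/180 = 7/180 per hour.
So the blue scanner's rate is 1/18 − 7/180 = 1/60, meaning 60 hours alone.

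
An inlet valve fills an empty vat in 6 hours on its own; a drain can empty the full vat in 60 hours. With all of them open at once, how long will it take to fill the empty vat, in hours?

20/3 hours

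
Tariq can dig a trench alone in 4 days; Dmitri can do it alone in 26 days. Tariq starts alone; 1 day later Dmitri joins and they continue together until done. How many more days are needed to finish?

13/5 days

In 1 day Tariq does 1/4 of the job, leaving 3/4.
Tariq and Dmitri together work at 15/52 per day, so finishing takes 3/4 ÷ 15/52 = 13/5 days.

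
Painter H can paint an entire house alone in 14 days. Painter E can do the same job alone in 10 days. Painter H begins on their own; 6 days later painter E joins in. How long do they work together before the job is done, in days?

In the first 6 days painter H alone does 6/14 = 3/7 of the job, leaving 4/7.
Once everyone is working, combined rate: 1/14 + 1/10 = (5 + 7)/70 = 12/70 = 6/35 per day.
Remaining 4/7 at 6/35 per day takes 10/3 days.

10/3 days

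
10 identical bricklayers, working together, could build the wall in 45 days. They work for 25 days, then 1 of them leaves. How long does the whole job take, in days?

One bricklayer does 1/450 of the job per day.
After 25 days with 10 bricklayers, 5/9 is done (4/9 left).
With 9 bricklayers the rate is 9/450 = 1/50, so the rest takes 4/9 ÷ 1/50 = 200/9 days.
Total = 25 + 200/9 = 425/9 days.

425/9 days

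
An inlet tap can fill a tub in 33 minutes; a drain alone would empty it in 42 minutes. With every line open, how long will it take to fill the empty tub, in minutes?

Net rate = 1/33 − 1/42 = (14 − 11)/462 = 3/462 = 1/154 per minute.
Filling time = 1 ÷ (1/154) = 154 minutes.

154 minutes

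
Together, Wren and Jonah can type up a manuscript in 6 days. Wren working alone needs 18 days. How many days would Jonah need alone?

9 days

Combined rate is 1/6 per day.
Known contribution: 1/18 per day.
So Jonah's rate is 1/6 − 1/18 = 1/9, meaning 9 days alone.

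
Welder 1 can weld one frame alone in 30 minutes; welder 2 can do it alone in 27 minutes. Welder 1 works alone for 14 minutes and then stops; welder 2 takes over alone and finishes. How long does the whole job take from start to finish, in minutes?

In 14 minutes welder 1 does 14/30 = 7/15 of the job, leaving 8/15.
Welder 2 works at 1/27 per minute, so finishing takes 8/15 ÷ 1/27 = 72/5 minutes.
Total time = 14 + 72/5 = 142/5 minutes.

142/5 minutes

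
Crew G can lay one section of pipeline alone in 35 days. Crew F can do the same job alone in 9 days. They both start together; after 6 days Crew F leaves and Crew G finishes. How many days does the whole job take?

In the first 6 days the combined rate is 44/315, so 88/105 of the job is done, leaving 17/105.
After Crew F leaves the rate is 1/35 per day; the remaining 17/105 takes 17/3 days.
Total = 6 + 17/3 = 35/3 days.

35/3 days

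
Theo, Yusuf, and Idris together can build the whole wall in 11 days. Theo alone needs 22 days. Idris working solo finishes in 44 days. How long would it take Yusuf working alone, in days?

Combined rate is 1/11 per day.
Known contribution: 1/22 + 1/44 = (2 + 1)/44 = 3/44 per day.
So Yusuf's rate is 1/11 − 3/44 = 1/44, meaning 44 days alone.

44 days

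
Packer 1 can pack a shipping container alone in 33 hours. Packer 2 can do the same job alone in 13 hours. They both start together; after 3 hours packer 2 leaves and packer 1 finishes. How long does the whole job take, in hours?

In the first 3 hours the combined rate is 46/429, so 46/143 of the job is done, leaving 97/143.
After packer 2 leaves the rate is 1/33 per hour; the remaining 97/143 takes 291/13 hours.
Total = 3 + 291/13 = 330/13 hours.

330/13 hours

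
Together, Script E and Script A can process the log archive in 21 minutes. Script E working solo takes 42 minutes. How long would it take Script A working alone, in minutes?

42 minutes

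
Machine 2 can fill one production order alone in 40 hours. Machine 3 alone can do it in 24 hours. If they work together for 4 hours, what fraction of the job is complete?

4/15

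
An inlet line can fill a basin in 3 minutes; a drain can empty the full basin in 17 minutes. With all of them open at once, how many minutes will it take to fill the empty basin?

Net rate = 1/3 − 1/17 = (17 − 3)/51 = 14/51 per minute.
Filling time = 1 ÷ (14/51) = 51/14 minutes.

51/14 minutes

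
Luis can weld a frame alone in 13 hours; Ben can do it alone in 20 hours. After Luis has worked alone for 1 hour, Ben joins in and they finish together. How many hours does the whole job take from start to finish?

91/11 hours

In 1 hour Luis does 1/13 of the job, leaving 12/13.
Luis and Ben together work at 33/260 per hour, so finishing takes 12/13 ÷ 33/260 = 80/11 hours.
Total time = 1 + 80/11 = 91/11 hours.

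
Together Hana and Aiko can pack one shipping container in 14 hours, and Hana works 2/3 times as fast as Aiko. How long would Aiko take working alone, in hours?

70/3 hours

Let Aiko's rate be r; then Hana's rate is (2/3)r, so together (2/3 + 1)r = (5/3)r = 1/14.
Thus r = 3/70 per hour.
Aiko alone: 70/3 hours; Hana alone: 35 hours.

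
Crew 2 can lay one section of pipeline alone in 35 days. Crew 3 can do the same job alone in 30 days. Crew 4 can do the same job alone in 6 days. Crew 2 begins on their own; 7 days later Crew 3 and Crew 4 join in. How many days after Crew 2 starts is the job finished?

21/2 days

In the first 7 days Crew 2 alone does 7/35 = 1/5 of the job, leaving 4/5.
Once everyone is working, combined rate: 1/35 + 1/30 + 1/6 = (6 + 7 + 35)/210 = 48/210 = 8/35 per day.
Remaining 4/5 at 8/35 per day takes 7/2 days.
Total from the start = 7 + 7/2 = 21/2 days.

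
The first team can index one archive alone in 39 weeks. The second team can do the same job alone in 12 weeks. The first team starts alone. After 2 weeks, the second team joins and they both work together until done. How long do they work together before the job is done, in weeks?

In the first 2 weeks the first team alone does 2/39 of the job, leaving 37/39.
Once everyone is working, combined rate: 1/39 + 1/12 = (4 + 13)/156 = 17/156 per week.
Remaining 37/39 at 17/156 per week takes 148/17 weeks.

148/17 weeks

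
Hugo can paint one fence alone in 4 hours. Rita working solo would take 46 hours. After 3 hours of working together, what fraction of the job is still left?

17/92

Combined rate: 1/4 + 1/46 = (23 + 2)/92 = 25/92 per hour.
In 3 hours they complete 3·25/92 = 75/92 of the job.
So 17/92 remains.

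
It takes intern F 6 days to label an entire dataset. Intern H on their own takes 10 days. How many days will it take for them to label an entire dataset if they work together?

With two workers the combined time is the product over the sum: 6·10/(6+10) = 60/16 = 15/4 days.

15/4 days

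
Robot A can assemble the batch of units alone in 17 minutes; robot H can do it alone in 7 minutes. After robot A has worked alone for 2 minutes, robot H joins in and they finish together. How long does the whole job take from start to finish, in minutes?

In 2 minutes robot A does 2/17 of the job, leaving 15/17.
Robot A and robot H together work at 24/119 per minute, so finishing takes 15/17 ÷ 24/119 = 35/8 minutes.
Total time = 2 + 35/8 = 51/8 minutes.

51/8 minutes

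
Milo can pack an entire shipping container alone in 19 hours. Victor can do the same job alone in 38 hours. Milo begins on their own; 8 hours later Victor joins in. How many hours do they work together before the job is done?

In the first 8 hours Milo alone does 8/19 of the job, leaving 11/19.
Once everyone is working, combined rate: 1/19 + 1/38 = (2 + 1)/38 = 3/38 per hour.
Remaining 11/19 at 3/38 per hour takes 22/3 hours.

22/3 hours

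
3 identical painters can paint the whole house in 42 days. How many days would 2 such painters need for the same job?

Total work is 3·42 = 126 painter-days.
With 2 painters: 126/2 = 63 days.

63 days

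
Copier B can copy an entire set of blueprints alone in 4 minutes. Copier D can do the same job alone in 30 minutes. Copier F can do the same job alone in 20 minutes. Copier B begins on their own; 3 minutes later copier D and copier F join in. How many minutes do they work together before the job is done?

3/4 minutes

In the first 3 minutes copier B alone does 3/4 of the job, leaving 1/4.
Once everyone is working, combined rate: 1/4 + 1/30 + 1/20 = (15 + 2 + 3)/60 = 20/60 = 1/3 per minute.
Remaining 1/4 at 1/3 per minute takes 3/4 minutes.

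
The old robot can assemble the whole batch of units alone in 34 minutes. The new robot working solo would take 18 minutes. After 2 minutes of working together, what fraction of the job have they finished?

26/153

Combined rate: 1/34 + 1/18 = (9 + 17)/306 = 26/306 = 13/153 per minute.
In 2 minutes they complete 2·13/153 = 26/153 of the job.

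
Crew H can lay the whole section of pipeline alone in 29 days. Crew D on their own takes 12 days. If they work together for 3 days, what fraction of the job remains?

75/116

Combined rate: 1/29 + 1/12 = (12 + 29)/348 = 41/348 per day.
In 3 days they complete 3·41/348 = 41/116 of the job.
So 75/116 remains.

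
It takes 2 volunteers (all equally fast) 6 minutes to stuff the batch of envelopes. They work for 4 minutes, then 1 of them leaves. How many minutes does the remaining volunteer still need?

4 minutes

One volunteer does 1/12 of the job per minute.
After 4 minutes with 2 volunteers, 2/3 is done (1/3 left).
With 1 volunteer the rate is 1/12, so the rest takes 1/3 ÷ 1/12 = 4 minutes.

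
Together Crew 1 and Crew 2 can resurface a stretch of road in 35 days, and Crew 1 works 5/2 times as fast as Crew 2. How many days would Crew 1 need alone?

Let Crew 2's rate be r; then Crew 1's rate is (5/2)r, so together (5/2 + 1)r = (7/2)r = 1/35.
Thus r = 2/245 per day.
Crew 2 alone: 245/2 days; Crew 1 alone: 49 days.

49 days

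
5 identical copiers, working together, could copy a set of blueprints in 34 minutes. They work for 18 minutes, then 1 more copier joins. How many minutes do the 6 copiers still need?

40/3 minutes

One copier does 1/170 of the job per minute.
After 18 minutes with 5 copiers, 9/17 is done (8/17 left).
With 6 copiers the rate is 6/170 = 3/85, so the rest takes 8/17 ÷ 3/85 = 40/3 minutes.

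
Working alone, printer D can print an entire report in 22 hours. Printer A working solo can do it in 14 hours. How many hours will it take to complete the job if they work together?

With two workers the combined time is the product over the sum: 22·14/(22+14) = 308/36 = 77/9 hours.

77/9 hours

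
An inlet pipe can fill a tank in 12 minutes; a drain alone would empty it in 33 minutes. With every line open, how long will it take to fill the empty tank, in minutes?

Net rate = 1/12 − 1/33 = (11 − 4)/132 = 7/132 per minute.
Filling time = 1 ÷ (7/132) = 132/7 minutes.

132/7 minutes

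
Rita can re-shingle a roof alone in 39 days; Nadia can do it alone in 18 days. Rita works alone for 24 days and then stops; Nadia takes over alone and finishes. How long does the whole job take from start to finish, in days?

In 24 days Rita does 24/39 = 8/13 of the job, leaving 5/13.
Nadia works at 1/18 per day, so finishing takes 5/13 ÷ 1/18 = 90/13 days.
Total time = 24 + 90/13 = 402/13 days.

402/13 days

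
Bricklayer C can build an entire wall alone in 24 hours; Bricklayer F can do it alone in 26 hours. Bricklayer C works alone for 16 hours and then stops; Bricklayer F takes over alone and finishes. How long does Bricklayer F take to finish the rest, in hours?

26/3 hours

In 16 hours Bricklayer C does 16/24 = 2/3 of the job, leaving 1/3.
Bricklayer F works at 1/26 per hour, so finishing takes 1/3 ÷ 1/26 = 26/3 hours.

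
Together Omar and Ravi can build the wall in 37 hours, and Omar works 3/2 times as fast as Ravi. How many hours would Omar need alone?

185/3 hours

Let Ravi's rate be r; then Omar's rate is (3/2)r, so together (3/2 + 1)r = (5/2)r = 1/37.
Thus r = 2/185 per hour.
Ravi alone: 185/2 hours; Omar alone: 185/3 hours.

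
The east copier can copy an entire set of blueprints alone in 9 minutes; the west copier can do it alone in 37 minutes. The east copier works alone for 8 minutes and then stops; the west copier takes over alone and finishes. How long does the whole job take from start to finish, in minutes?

In 8 minutes the east copier does 8/9 of the job, leaving 1/9.
The west copier works at 1/37 per minute, so finishing takes 1/9 ÷ 1/37 = 37/9 minutes.
Total time = 8 + 37/9 = 109/9 minutes.

109/9 minutes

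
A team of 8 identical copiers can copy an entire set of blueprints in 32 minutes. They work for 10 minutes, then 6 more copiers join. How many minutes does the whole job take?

One copier does 1/256 of the job per minute.
After 10 minutes with 8 copiers, 5/16 is done (11/16 left).
With 14 copiers the rate is 14/256 = 7/128, so the rest takes 11/16 ÷ 7/128 = 88/7 minutes.
Total = 10 + 88/7 = 158/7 minutes.

158/7 minutes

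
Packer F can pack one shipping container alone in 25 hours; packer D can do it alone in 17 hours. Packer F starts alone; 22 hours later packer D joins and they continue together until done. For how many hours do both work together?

17/14 hours

In 22 hours packer F does 22/25 of the job, leaving 3/25.
Packer F and packer D together work at 42/425 per hour, so finishing takes 3/25 ÷ 42/425 = 17/14 hours.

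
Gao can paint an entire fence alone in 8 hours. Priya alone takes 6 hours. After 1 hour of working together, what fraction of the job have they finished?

7/24

Combined rate: 1/8 + 1/6 = (3 + 4)/24 = 7/24 per hour.
In 1 hour they complete 1·7/24 = 7/24 of the job.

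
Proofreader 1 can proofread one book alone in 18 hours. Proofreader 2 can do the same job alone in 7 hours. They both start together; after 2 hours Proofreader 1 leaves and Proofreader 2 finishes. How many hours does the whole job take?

56/9 hours

In the first 2 hours the combined rate is 25/126, so 25/63 of the job is done, leaving 38/63.
After Proofreader 1 leaves the rate is 1/7 per hour; the remaining 38/63 takes 38/9 hours.
Total = 2 + 38/9 = 56/9 hours.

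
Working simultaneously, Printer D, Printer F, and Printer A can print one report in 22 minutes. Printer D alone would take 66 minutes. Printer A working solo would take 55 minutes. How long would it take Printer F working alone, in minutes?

Combined rate is 1/22 per minute.
Known contribution: 1/66 + 1/55 = (5 + 6)/330 = 11/330 = 1/30 per minute.
So Printer F's rate is 1/22 − 1/30 = 2/165, meaning 165/2 minutes alone.

165/2 minutes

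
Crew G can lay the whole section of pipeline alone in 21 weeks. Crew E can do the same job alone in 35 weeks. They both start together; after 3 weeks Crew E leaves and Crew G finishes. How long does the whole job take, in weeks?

In the first 3 weeks the combined rate is 8/105, so 8/35 of the job is done, leaving 27/35.
After Crew E leaves the rate is 1/21 per week; the remaining 27/35 takes 81/5 weeks.
Total = 3 + 81/5 = 96/5 weeks.

96/5 weeks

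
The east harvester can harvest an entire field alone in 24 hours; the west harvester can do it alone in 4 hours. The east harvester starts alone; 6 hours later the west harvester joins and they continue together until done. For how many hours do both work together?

18/7 hours

In 6 hours the east harvester does 6/24 = 1/4 of the job, leaving 3/4.
The east harvester and the west harvester together work at 7/24 per hour, so finishing takes 3/4 ÷ 7/24 = 18/7 hours.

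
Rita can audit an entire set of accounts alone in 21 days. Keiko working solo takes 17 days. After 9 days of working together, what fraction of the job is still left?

Combined rate: 1/21 + 1/17 = (17 + 21)/357 = 38/357 per day.
In 9 days they complete 9·38/357 = 114/119 of the job.
So 5/119 remains.

5/119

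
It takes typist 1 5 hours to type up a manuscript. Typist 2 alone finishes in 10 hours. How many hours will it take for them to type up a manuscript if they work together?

10/3 hours

With two workers the combined time is the product over the sum: 5·10/(5+10) = 50/15 = 10/3 hours.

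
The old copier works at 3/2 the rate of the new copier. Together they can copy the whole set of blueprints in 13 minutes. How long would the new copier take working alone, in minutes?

65/2 minutes

Let the new copier's rate be r; then the old copier's rate is (3/2)r, so together (3/2 + 1)r = (5/2)r = 1/13.
Thus r = 2/65 per minute.
The new copier alone: 65/2 minutes; the old copier alone: 65/3 minutes.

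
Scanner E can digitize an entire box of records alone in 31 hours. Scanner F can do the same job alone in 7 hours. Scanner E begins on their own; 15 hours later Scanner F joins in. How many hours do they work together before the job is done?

In the first 15 hours Scanner E alone does 15/31 of the job, leaving 16/31.
Once everyone is working, combined rate: 1/31 + 1/7 = (7 + 31)/217 = 38/217 per hour.
Remaining 16/31 at 38/217 per hour takes 56/19 hours.

56/19 hours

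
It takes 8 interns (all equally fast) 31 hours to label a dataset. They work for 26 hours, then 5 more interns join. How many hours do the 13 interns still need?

40/13 hours

One intern does 1/248 of the job per hour.
After 26 hours with 8 interns, 26/31 is done (5/31 left).
With 13 interns the rate is 13/248, so the rest takes 5/31 ÷ 13/248 = 40/13 hours.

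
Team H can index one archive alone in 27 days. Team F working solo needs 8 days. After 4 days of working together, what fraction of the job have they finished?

Combined rate: 1/27 + 1/8 = (8 + 27)/216 = 35/216 per day.
In 4 days they complete 4·35/216 = 35/54 of the job.

35/54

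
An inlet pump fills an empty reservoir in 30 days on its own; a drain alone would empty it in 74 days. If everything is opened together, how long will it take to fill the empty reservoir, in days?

555/11 days

Net rate = 1/30 − 1/74 = (37 − 15)/1110 = 22/1110 = 11/555 per day.
Filling time = 1 ÷ (11/555) = 555/11 days.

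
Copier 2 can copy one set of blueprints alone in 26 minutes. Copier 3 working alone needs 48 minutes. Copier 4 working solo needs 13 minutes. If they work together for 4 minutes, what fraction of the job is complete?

85/156

Combined rate: 1/26 + 1/48 + 1/13 = (24 + 13 + 48)/624 = 85/624 per minute.
In 4 minutes they complete 4·85/624 = 85/156 of the job.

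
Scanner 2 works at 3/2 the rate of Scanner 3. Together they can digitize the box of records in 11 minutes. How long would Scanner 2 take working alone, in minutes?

Let Scanner 3's rate be r; then Scanner 2's rate is (3/2)r, so together (3/2 + 1)r = (5/2)r = 1/11.
Thus r = 2/55 per minute.
Scanner 3 alone: 55/2 minutes; Scanner 2 alone: 55/3 minutes.

55/3 minutes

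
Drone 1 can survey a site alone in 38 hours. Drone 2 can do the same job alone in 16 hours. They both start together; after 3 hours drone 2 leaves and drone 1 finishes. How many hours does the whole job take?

247/8 hours

In the first 3 hours the combined rate is 27/304, so 81/304 of the job is done, leaving 223/304.
After drone 2 leaves the rate is 1/38 per hour; the remaining 223/304 takes 223/8 hours.
Total = 3 + 223/8 = 247/8 hours.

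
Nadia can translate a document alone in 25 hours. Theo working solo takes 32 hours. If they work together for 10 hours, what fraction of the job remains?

Combined rate: 1/25 + 1/32 = (32 + 25)/800 = 57/800 per hour.
In 10 hours they complete 10·57/800 = 57/80 of the job.
So 23/80 remains.

23/80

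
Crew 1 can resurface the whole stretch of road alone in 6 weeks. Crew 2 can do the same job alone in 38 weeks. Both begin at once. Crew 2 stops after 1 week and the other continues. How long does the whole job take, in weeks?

111/19 weeks

In the first 1 week the combined rate is 11/57, so 11/57 of the job is done, leaving 46/57.
After crew 2 leaves the rate is 1/6 per week; the remaining 46/57 takes 92/19 weeks.
Total = 1 + 92/19 = 111/19 weeks.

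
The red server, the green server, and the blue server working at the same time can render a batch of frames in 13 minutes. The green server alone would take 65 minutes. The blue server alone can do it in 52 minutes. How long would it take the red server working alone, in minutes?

260/11 minutes

Combined rate is 1/13 per minute.
Known contribution: 1/65 + 1/52 = (4 + 5)/260 = 9/260 per minute.
So the red server's rate is 1/13 − 9/260 = 11/260, meaning 260/11 minutes alone.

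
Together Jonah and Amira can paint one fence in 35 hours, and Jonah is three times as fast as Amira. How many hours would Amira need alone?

Let Amira's rate be r; then Jonah's rate is 3r, so together (3 + 1)r = 4r = 1/35.
Thus r = 1/140 per hour.
Amira alone: 140 hours; Jonah alone: 140/3 hours.

140 hours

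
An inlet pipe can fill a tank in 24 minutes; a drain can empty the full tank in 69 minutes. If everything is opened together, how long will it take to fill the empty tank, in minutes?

184/5 minutes

Net rate = 1/24 − 1/69 = (23 − 8)/552 = 15/552 = 5/184 per minute.
Filling time = 1 ÷ (5/184) = 184/5 minutes.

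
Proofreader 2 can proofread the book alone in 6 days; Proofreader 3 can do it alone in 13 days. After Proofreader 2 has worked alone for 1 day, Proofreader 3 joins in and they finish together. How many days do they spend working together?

In 1 day Proofreader 2 does 1/6 of the job, leaving 5/6.
Proofreader 2 and Proofreader 3 together work at 19/78 per day, so finishing takes 5/6 ÷ 19/78 = 65/19 days.

65/19 days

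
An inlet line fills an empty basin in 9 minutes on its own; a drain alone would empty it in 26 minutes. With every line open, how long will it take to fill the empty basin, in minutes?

234/17 minutes

Net rate = 1/9 − 1/26 = (26 − 9)/234 = 17/234 per minute.
Filling time = 1 ÷ (17/234) = 234/17 minutes.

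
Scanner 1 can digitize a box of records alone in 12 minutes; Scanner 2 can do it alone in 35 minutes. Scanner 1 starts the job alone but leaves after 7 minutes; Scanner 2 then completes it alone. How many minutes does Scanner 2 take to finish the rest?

In 7 minutes Scanner 1 does 7/12 of the job, leaving 5/12.
Scanner 2 works at 1/35 per minute, so finishing takes 5/12 ÷ 1/35 = 175/12 minutes.

175/12 minutes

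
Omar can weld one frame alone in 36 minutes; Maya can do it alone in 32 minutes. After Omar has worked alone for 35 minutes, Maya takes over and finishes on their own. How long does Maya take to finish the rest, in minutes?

8/9 minutes

In 35 minutes Omar does 35/36 of the job, leaving 1/36.
Maya works at 1/32 per minute, so finishing takes 1/36 ÷ 1/32 = 8/9 minutes.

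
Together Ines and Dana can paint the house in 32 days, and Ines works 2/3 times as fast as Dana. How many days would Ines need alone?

80 days

Let Dana's rate be r; then Ines's rate is (2/3)r, so together (2/3 + 1)r = (5/3)r = 1/32.
Thus r = 3/160 per day.
Dana alone: 160/3 days; Ines alone: 80 days.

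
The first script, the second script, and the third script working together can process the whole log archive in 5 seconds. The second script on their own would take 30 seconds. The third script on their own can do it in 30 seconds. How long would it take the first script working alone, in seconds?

15/2 seconds

Combined rate is 1/5 per second.
Known contribution: 1/30 + 1/30 = (1 + 1)/30 = 2/30 = 1/15 per second.
So the first script's rate is 1/5 − 1/15 = 2/15, meaning 15/2 seconds alone.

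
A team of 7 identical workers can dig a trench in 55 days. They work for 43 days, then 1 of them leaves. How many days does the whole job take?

57 days

One worker does 1/385 of the job per day.
After 43 days with 7 workers, 43/55 is done (12/55 left).
With 6 workers the rate is 6/385, so the rest takes 12/55 ÷ 6/385 = 14 days.
Total = 43 + 14 = 57 days.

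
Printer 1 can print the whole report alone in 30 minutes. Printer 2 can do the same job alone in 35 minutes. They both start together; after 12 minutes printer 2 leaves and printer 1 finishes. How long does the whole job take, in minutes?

In the first 12 minutes the combined rate is 13/210, so 26/35 of the job is done, leaving 9/35.
After printer 2 leaves the rate is 1/30 per minute; the remaining 9/35 takes 54/7 minutes.
Total = 12 + 54/7 = 138/7 minutes.

138/7 minutes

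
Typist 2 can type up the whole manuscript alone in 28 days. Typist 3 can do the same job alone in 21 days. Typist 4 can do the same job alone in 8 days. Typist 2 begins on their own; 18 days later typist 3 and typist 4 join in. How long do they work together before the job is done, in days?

In the first 18 days typist 2 alone does 18/28 = 9/14 of the job, leaving 5/14.
Once everyone is working, combined rate: 1/28 + 1/21 + 1/8 = (6 + 8 + 21)/168 = 35/168 = 5/24 per day.
Remaining 5/14 at 5/24 per day takes 12/7 days.

12/7 days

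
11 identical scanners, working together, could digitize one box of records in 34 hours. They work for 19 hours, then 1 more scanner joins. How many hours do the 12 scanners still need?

One scanner does 1/374 of the job per hour.
After 19 hours with 11 scanners, 19/34 is done (15/34 left).
With 12 scanners the rate is 12/374 = 6/187, so the rest takes 15/34 ÷ 6/187 = 55/4 hours.

55/4 hours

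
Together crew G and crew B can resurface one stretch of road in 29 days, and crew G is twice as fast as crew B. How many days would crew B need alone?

Let crew B's rate be r; then crew G's rate is 2r, so together (2 + 1)r = 3r = 1/29.
Thus r = 1/87 per day.
Crew B alone: 87 days; crew G alone: 87/2 days.

87 days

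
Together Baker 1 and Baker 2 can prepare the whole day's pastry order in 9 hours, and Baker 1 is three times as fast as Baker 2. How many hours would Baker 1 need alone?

12 hours

Let Baker 2's rate be r; then Baker 1's rate is 3r, so together (3 + 1)r = 4r = 1/9.
Thus r = 1/36 per hour.
Baker 2 alone: 36 hours; Baker 1 alone: 12 hours.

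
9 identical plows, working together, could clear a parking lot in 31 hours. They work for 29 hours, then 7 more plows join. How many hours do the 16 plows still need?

One plow does 1/279 of the job per hour.
After 29 hours with 9 plows, 29/31 is done (2/31 left).
With 16 plows the rate is 16/279, so the rest takes 2/31 ÷ 16/279 = 9/8 hours.

9/8 hours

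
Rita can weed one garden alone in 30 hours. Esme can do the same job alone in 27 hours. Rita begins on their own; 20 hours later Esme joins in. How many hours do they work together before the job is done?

90/19 hours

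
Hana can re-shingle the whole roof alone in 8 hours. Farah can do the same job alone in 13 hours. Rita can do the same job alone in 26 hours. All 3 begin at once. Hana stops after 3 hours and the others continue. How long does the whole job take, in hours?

65/12 hours

In the first 3 hours the combined rate is 25/104, so 75/104 of the job is done, leaving 29/104.
After Hana leaves the rate is 3/26 per hour; the remaining 29/104 takes 29/12 hours.
Total = 3 + 29/12 = 65/12 hours.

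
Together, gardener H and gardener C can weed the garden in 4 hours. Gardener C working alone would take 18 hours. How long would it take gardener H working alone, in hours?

Combined rate is 1/4 per hour.
Known contribution: 1/18 per hour.
So gardener H's rate is 1/4 − 1/18 = 7/36, meaning 36/7 hours alone.

36/7 hours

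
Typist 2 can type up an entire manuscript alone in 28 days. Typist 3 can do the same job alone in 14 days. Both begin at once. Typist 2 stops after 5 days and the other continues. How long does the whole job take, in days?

23/2 days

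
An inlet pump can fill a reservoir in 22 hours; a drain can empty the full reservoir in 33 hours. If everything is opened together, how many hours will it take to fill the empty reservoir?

66 hours

Net rate = 1/22 − 1/33 = (3 − 2)/66 = 1/66 per hour.
Filling time = 1 ÷ (1/66) = 66 hours.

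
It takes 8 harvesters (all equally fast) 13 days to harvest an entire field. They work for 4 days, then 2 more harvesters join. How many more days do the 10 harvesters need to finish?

One harvester does 1/104 of the job per day.
After 4 days with 8 harvesters, 4/13 is done (9/13 left).
With 10 harvesters the rate is 10/104 = 5/52, so the rest takes 9/13 ÷ 5/52 = 36/5 days.

36/5 days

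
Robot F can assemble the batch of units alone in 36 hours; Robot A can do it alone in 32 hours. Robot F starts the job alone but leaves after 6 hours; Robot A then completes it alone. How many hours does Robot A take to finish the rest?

80/3 hours

In 6 hours Robot F does 6/36 = 1/6 of the job, leaving 5/6.
Robot A works at 1/32 per hour, so finishing takes 5/6 ÷ 1/32 = 80/3 hours.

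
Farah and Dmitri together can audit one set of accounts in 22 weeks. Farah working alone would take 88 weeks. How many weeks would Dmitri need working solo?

Combined rate is 1/22 per week.
Known contribution: 1/88 per week.
So Dmitri's rate is 1/22 − 1/88 = 3/88, meaning 88/3 weeks alone.

88/3 weeks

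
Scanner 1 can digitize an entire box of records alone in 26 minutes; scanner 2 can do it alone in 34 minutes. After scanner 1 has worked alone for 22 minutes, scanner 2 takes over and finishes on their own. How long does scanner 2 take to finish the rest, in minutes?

In 22 minutes scanner 1 does 22/26 = 11/13 of the job, leaving 2/13.
Scanner 2 works at 1/34 per minute, so finishing takes 2/13 ÷ 1/34 = 68/13 minutes.

68/13 minutes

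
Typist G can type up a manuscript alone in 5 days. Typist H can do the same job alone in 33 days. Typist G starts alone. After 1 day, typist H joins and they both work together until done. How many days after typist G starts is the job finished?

In the first 1 day typist G alone does 1/5 of the job, leaving 4/5.
Once everyone is working, combined rate: 1/5 + 1/33 = (33 + 5)/165 = 38/165 per day.
Remaining 4/5 at 38/165 per day takes 66/19 days.
Total from the start = 1 + 66/19 = 85/19 days.

85/19 days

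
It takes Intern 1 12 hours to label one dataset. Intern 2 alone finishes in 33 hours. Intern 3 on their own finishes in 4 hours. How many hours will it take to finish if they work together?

Combined rate: 1/12 + 1/33 + 1/4 = (11 + 4 + 33)/132 = 48/132 = 4/11 per hour.
Time = 1 ÷ (4/11) = 11/4 hours.

11/4 hours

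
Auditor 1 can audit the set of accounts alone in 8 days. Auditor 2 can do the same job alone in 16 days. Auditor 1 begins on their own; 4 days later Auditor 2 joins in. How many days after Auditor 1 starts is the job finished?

20/3 days

In the first 4 days Auditor 1 alone does 4/8 = 1/2 of the job, leaving 1/2.
Once everyone is working, combined rate: 1/8 + 1/16 = (2 + 1)/16 = 3/16 per day.
Remaining 1/2 at 3/16 per day takes 8/3 days.
Total from the start = 4 + 8/3 = 20/3 days.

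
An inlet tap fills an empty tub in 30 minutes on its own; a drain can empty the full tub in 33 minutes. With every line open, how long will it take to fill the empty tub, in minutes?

330 minutes

Net rate = 1/30 − 1/33 = (11 − 10)/330 = 1/330 per minute.
Filling time = 1 ÷ (1/330) = 330 minutes.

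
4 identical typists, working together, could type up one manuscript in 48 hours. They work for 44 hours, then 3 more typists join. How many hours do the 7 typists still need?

One typist does 1/192 of the job per hour.
After 44 hours with 4 typists, 11/12 is done (1/12 left).
With 7 typists the rate is 7/192, so the rest takes 1/12 ÷ 7/192 = 16/7 hours.

16/7 hours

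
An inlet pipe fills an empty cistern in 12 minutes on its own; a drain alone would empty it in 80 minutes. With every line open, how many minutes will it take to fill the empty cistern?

Net rate = 1/12 − 1/80 = (20 − 3)/240 = 17/240 per minute.
Filling time = 1 ÷ (17/240) = 240/17 minutes.

240/17 minutes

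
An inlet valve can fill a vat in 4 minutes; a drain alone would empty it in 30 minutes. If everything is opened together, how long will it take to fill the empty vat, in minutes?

60/13 minutes

Net rate = 1/4 − 1/30 = (15 − 2)/60 = 13/60 per minute.
Filling time = 1 ÷ (13/60) = 60/13 minutes.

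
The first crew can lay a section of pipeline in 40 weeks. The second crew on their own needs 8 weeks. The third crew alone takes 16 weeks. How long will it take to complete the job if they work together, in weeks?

80/17 weeks

Combined rate: 1/40 + 1/8 + 1/16 = (2 + 10 + 5)/80 = 17/80 per week.
Time = 1 ÷ (17/80) = 80/17 weeks.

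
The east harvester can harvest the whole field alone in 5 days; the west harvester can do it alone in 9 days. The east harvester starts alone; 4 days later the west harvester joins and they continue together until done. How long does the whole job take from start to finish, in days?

In 4 days the east harvester does 4/5 of the job, leaving 1/5.
The east harvester and the west harvester together work at 14/45 per day, so finishing takes 1/5 ÷ 14/45 = 9/14 days.
Total time = 4 + 9/14 = 65/14 days.

65/14 days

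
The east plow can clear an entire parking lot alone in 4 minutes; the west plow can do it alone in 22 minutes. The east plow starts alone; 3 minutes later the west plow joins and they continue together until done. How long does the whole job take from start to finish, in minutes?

50/13 minutes

In 3 minutes the east plow does 3/4 of the job, leaving 1/4.
The east plow and the west plow together work at 13/44 per minute, so finishing takes 1/4 ÷ 13/44 = 11/13 minutes.
Total time = 3 + 11/13 = 50/13 minutes.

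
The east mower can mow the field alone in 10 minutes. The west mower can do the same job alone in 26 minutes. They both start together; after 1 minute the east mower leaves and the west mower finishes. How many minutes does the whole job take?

In the first 1 minute the combined rate is 9/65, so 9/65 of the job is done, leaving 56/65.
After the east mower leaves the rate is 1/26 per minute; the remaining 56/65 takes 112/5 minutes.
Total = 1 + 112/5 = 117/5 minutes.

117/5 minutes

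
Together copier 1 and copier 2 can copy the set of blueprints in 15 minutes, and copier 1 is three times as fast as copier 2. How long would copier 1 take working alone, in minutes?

Let copier 2's rate be r; then copier 1's rate is 3r, so together (3 + 1)r = 4r = 1/15.
Thus r = 1/60 per minute.
Copier 2 alone: 60 minutes; copier 1 alone: 20 minutes.

20 minutes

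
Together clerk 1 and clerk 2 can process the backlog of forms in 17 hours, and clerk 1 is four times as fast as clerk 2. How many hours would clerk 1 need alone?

85/4 hours

Let clerk 2's rate be r; then clerk 1's rate is 4r, so together (4 + 1)r = 5r = 1/17.
Thus r = 1/85 per hour.
Clerk 2 alone: 85 hours; clerk 1 alone: 85/4 hours.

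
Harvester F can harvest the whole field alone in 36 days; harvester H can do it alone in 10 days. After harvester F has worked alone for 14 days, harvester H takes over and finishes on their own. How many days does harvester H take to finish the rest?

55/9 days

In 14 days harvester F does 14/36 = 7/18 of the job, leaving 11/18.
Harvester H works at 1/10 per day, so finishing takes 11/18 ÷ 1/10 = 55/9 days.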